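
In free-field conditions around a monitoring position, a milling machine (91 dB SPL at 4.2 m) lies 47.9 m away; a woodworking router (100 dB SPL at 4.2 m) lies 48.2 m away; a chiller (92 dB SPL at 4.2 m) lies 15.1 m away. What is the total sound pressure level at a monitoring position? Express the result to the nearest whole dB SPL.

First find each source's level at the receiver (point-source: −20·log₁₀(r/r_ref)), then combine on an intensity basis.
milling machine: 91 − 20·log₁₀(47.9/4.2) = 91 − 21.14 = 69.86 dB SPL.
woodworking router: 100 − 20·log₁₀(48.2/4.2) = 100 − 21.20 = 78.80 dB SPL.
chiller: 92 − 20·log₁₀(15.1/4.2) = 92 − 11.11 = 80.89 dB SPL.
Σ 10^(L/10) = 2.082e+08 → L_total = 10·log₁₀(2.082e+08) = 83.19 dB SPL.

83 dB SPL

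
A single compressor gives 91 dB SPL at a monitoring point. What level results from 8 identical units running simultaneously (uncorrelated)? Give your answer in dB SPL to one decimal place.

L_total = L₁ + 10·log₁₀ N for N identical incoherent sources.
L_total = 91 + 10·log₁₀(8) = 91 + 9.031 = 100.03 dB SPL.

100.0 dB SPL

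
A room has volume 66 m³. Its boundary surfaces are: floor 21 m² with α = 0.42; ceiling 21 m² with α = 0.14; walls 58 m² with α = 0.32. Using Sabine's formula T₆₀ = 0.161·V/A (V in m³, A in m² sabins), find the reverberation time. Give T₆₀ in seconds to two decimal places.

A = Σ Sᵢαᵢ = 21·0.42 + 21·0.14 + 58·0.32 = 30.32 m².
T₆₀ = 0.161·V/A = 0.161·66/30.32 = 0.350 s.

0.35 s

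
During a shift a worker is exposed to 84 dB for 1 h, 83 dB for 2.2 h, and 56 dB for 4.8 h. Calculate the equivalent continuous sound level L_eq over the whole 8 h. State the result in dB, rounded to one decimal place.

79.4 dB

L_eq = 10·log₁₀[(1/T)·Σ tᵢ·10^(Lᵢ/10)] with T = 8 h.
Σ tᵢ·10^(Lᵢ/10) = 1·10^(84/10) + 2.2·10^(83/10) + 4.8·10^(56/10) = 6.921e+08.
L_eq = 10·log₁₀(6.921e+08/8) = 79.37 dB.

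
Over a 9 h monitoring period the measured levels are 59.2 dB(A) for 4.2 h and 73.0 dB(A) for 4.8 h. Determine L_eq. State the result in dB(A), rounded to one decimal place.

L_eq = 10·log₁₀[(1/T)·Σ tᵢ·10^(Lᵢ/10)] with T = 9 h.
Σ tᵢ·10^(Lᵢ/10) = 4.2·10^(59.2/10) + 4.8·10^(73.0/10) = 9.927e+07.
L_eq = 10·log₁₀(9.927e+07/9) = 70.43 dB(A).

70.4 dB(A)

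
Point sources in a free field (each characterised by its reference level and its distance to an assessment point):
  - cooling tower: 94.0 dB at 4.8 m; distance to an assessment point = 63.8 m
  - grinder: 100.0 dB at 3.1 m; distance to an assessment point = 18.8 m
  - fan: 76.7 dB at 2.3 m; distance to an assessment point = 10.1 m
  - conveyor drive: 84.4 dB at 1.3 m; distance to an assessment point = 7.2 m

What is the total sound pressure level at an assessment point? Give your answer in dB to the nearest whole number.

85 dB

Propagate each source to the receiver with L = L_ref − 20·log₁₀(r/r_ref), then add intensities.
cooling tower: 94.0 − 20·log₁₀(63.8/4.8) = 94.0 − 22.47 = 71.53 dB.
grinder: 100.0 − 20·log₁₀(18.8/3.1) = 100.0 − 15.66 = 84.34 dB.
fan: 76.7 − 20·log₁₀(10.1/2.3) = 76.7 − 12.85 = 63.85 dB.
conveyor drive: 84.4 − 20·log₁₀(7.2/1.3) = 84.4 − 14.87 = 69.53 dB.
Σ 10^(L/10) = 2.975e+08 → L_total = 10·log₁₀(2.975e+08) = 84.74 dB.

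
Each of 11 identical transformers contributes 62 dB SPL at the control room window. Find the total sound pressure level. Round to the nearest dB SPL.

72 dB SPL

With 11 equal, uncorrelated contributions the intensity is 11× that of one unit, giving a rise of 10·log₁₀ 11.
L_total = 62 + 10·log₁₀(11) = 62 + 10.414 = 72.41 dB SPL.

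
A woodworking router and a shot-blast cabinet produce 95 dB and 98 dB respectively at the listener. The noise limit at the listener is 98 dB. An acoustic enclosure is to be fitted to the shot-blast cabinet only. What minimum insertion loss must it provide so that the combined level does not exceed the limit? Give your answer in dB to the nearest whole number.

3 dB

The untreated sources together contribute 10^(95/10) = 3.162e+09, i.e. 95.00 dB.
To meet 98 dB overall, the treated shot-blast cabinet may contribute at most 10^(98/10) − 3.162e+09 = 3.147e+09, i.e. 94.98 dB.
So the shot-blast cabinet must be reduced from 98 to 94.98 dB: IL = 3.02 dB.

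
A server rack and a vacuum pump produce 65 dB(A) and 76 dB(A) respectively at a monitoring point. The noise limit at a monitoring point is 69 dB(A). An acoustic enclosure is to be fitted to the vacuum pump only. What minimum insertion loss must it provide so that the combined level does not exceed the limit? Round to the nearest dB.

9 dB

Fixed contribution from the other source: Σ 10^(L/10) = 10^(65/10) = 3.162e+06 (65.00 dB(A)).
The limit corresponds to 10^(69/10) = 7.943e+06; subtracting the fixed part leaves 4.781e+06 for the vacuum pump, i.e. 66.80 dB(A).
So the vacuum pump must be reduced from 76 to 66.80 dB(A): IL = 9.20 dB.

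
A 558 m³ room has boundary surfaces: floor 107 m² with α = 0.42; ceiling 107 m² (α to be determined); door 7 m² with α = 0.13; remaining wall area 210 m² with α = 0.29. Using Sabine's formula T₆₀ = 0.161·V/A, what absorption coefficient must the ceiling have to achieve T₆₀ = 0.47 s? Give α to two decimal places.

A = 0.161·V/T₆₀ = 0.161·558/0.47 = 191.14 m² sabins.
Absorption from the other surfaces = 107·0.42 + 7·0.13 + 210·0.29 = 106.75 m², so the ceiling must supply 84.39 m² over 107 m².
α = 84.39/107 = 0.789.

0.79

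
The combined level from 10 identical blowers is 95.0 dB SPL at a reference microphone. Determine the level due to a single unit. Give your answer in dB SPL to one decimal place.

Dividing the total intensity by 10 lowers the level by 10·log₁₀ 10 = 10.000 dB: L₁ = 95.0 − 10.000.

85.0 dB SPL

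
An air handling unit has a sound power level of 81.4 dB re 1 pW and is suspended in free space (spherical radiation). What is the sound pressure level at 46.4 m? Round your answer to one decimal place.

37.1 dB

Free-field spherical radiation: L_p = L_w − 10·log₁₀(4π·r²), r = 46.4 m.
4π·r² = 2.705e+04 m², 10·log₁₀ of that is 44.322 dB.
L_p = 81.4 − 44.322 = 37.08 dB.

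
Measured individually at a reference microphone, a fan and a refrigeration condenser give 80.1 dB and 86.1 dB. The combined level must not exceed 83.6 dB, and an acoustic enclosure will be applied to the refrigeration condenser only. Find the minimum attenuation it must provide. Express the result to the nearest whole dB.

5 dB

The untreated sources together contribute 10^(80.1/10) = 1.023e+08, i.e. 80.10 dB.
The limit corresponds to 10^(83.6/10) = 2.291e+08; subtracting the fixed part leaves 1.268e+08 for the refrigeration condenser, i.e. 81.03 dB.
Required insertion loss = 86.1 − 81.03 = 5.07 dB.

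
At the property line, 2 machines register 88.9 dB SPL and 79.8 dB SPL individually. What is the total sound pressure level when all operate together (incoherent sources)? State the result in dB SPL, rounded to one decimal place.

For uncorrelated sources the intensities add, so convert each level to linear form, sum, and take 10·log₁₀ of the total.
Σ 10^(L/10) = 10^(88.9/10) + 10^(79.8/10) = 8.717e+08.
L_total = 10·log₁₀(8.717e+08) = 89.40 dB SPL.

89.4 dB SPL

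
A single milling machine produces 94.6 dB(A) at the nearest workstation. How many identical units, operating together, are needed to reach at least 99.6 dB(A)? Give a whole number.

4

Need L₁ + 10·log₁₀ N ≥ 99.6, i.e. log₁₀ N ≥ 0.50.
N ≥ 10^(5.0/10) = 3.162, so N = 4.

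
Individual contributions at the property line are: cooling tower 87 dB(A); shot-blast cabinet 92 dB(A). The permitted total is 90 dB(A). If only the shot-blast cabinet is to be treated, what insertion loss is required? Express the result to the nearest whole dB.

5 dB

Fixed contribution from the other source: Σ 10^(L/10) = 10^(87/10) = 5.012e+08 (87.00 dB(A)).
The limit corresponds to 10^(90/10) = 1.000e+09; subtracting the fixed part leaves 4.988e+08 for the shot-blast cabinet, i.e. 86.98 dB(A).
So the shot-blast cabinet must be reduced from 92 to 86.98 dB(A): IL = 5.02 dB.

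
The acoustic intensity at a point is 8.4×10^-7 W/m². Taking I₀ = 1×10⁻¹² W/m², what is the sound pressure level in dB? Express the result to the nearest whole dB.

59 dB

Dividing by I₀ shifts the exponent by 12: I/I₀ = 8.4×10^5.
L = 10·(0.9243 + 5) = 59.24 dB.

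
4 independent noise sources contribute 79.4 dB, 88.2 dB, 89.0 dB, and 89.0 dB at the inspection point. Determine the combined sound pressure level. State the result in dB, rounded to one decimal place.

93.7 dB

For uncorrelated sources the intensities add, so convert each level to linear form, sum, and take 10·log₁₀ of the total.
Σ 10^(L/10) = 10^(79.4/10) + 10^(88.2/10) + 10^(89.0/10) + 10^(89.0/10) = 2.336e+09.
L_total = 10·log₁₀(2.336e+09) = 93.69 dB.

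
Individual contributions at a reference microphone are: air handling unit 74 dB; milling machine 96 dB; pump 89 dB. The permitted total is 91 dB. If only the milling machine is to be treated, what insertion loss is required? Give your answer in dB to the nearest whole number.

Everything except the milling machine sums to 10^(74/10) + 10^(89/10) = 8.194e+08 in linear terms, 89.14 dB.
The limit corresponds to 10^(91/10) = 1.259e+09; subtracting the fixed part leaves 4.395e+08 for the milling machine, i.e. 86.43 dB.
Required insertion loss = 96 − 86.43 = 9.57 dB.

10 dB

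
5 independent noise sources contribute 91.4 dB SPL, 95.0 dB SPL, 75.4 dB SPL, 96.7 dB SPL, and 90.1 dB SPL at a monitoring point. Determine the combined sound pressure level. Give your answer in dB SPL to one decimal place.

For uncorrelated sources the intensities add, so convert each level to linear form, sum, and take 10·log₁₀ of the total.
Σ 10^(L/10) = 10^(91.4/10) + 10^(95.0/10) + 10^(75.4/10) + 10^(96.7/10) + 10^(90.1/10) = 1.028e+10.
L_total = 10·log₁₀(1.028e+10) = 100.12 dB SPL.

100.1 dB SPL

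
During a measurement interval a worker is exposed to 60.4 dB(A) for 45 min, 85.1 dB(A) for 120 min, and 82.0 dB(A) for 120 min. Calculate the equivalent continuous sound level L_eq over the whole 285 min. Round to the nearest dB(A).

L_eq = 10·log₁₀[(1/T)·Σ tᵢ·10^(Lᵢ/10)] with T = 285 min.
Σ tᵢ·10^(Lᵢ/10) = 45·10^(60.4/10) + 120·10^(85.1/10) + 120·10^(82.0/10) = 5.790e+10.
L_eq = 10·log₁₀(5.790e+10/285) = 83.08 dB(A).

83 dB(A)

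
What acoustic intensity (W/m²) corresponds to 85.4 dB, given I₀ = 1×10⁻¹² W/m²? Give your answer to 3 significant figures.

I = I₀·10^(L/10) = 10⁻¹² × 10^(85.4/10) = 10^(-3.460).

0.000347 W/m²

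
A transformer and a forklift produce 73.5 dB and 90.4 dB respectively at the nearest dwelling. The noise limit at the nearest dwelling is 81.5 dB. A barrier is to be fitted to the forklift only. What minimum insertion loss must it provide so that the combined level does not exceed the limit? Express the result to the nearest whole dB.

10 dB

The untreated sources together contribute 10^(73.5/10) = 2.239e+07, i.e. 73.50 dB.
To meet 81.5 dB overall, the treated forklift may contribute at most 10^(81.5/10) − 2.239e+07 = 1.189e+08, i.e. 80.75 dB.
So the forklift must be reduced from 90.4 to 80.75 dB: IL = 9.65 dB.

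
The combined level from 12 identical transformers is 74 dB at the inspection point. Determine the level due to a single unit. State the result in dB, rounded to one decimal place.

63.2 dB

12 equal contributions raise the level by 10·log₁₀ 12 = 10.792 dB, so each unit alone gives 74 − 10.792.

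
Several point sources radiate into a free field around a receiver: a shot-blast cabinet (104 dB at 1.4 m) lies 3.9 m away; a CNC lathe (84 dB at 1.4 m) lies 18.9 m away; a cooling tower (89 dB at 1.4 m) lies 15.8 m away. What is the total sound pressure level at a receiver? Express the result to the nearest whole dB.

95 dB

Apply inverse-square spreading to bring every level to the receiver, then sum 10^(L/10).
shot-blast cabinet: 104 − 20·log₁₀(3.9/1.4) = 104 − 8.90 = 95.10 dB.
CNC lathe: 84 − 20·log₁₀(18.9/1.4) = 84 − 22.61 = 61.39 dB.
cooling tower: 89 − 20·log₁₀(15.8/1.4) = 89 − 21.05 = 67.95 dB.
Σ 10^(L/10) = 3.244e+09 → L_total = 10·log₁₀(3.244e+09) = 95.11 dB.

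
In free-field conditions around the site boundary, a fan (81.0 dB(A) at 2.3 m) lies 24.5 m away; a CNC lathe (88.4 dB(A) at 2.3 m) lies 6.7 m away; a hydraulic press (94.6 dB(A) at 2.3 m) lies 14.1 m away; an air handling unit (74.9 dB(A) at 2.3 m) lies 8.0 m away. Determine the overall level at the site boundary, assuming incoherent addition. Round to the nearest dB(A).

Apply inverse-square spreading to bring every level to the receiver, then sum 10^(L/10).
fan: 81.0 − 20·log₁₀(24.5/2.3) = 81.0 − 20.55 = 60.45 dB(A).
CNC lathe: 88.4 − 20·log₁₀(6.7/2.3) = 88.4 − 9.29 = 79.11 dB(A).
hydraulic press: 94.6 − 20·log₁₀(14.1/2.3) = 94.6 − 15.75 = 78.85 dB(A).
air handling unit: 74.9 − 20·log₁₀(8.0/2.3) = 74.9 − 10.83 = 64.07 dB(A).
Σ 10^(L/10) = 1.619e+08 → L_total = 10·log₁₀(1.619e+08) = 82.09 dB(A).

82 dB(A)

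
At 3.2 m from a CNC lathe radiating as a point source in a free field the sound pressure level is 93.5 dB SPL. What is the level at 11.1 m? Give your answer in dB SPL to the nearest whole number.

83 dB SPL

Spherical spreading from a point source gives a 20·log₁₀(r₂/r₁) drop.
L₂ = 93.5 − 20·log₁₀(11.1/3.2) = 93.5 − 10.803 = 82.70 dB SPL.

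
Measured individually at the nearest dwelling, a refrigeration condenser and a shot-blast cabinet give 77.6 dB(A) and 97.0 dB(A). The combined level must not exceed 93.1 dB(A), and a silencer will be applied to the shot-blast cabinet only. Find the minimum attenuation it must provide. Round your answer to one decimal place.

Fixed contribution from the other source: Σ 10^(L/10) = 10^(77.6/10) = 5.754e+07 (77.60 dB(A)).
The limit corresponds to 10^(93.1/10) = 2.042e+09; subtracting the fixed part leaves 1.984e+09 for the shot-blast cabinet, i.e. 92.98 dB(A).
So the shot-blast cabinet must be reduced from 97.0 to 92.98 dB(A): IL = 4.02 dB.

4.0 dB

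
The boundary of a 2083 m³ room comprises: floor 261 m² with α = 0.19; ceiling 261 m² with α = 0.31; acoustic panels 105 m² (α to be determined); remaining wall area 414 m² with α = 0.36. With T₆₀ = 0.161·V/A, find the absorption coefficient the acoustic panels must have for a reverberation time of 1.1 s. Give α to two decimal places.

0.24

From T₆₀ = 0.161·V/A, the target T₆₀ = 1.1 s needs A = 0.161·2083/1.1 = 304.88 m².
Absorption from the other surfaces = 261·0.19 + 261·0.31 + 414·0.36 = 279.54 m², so the acoustic panels must supply 25.34 m² over 105 m².
α = 25.34/105 = 0.241.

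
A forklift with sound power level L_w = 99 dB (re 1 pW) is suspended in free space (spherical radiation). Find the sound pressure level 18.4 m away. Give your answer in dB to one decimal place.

62.7 dB

The power spreads over a sphere of area 4π·r², so L_p = L_w − 10·log₁₀(4π·r²).
4π·r² = 4254 m², 10·log₁₀ of that is 36.288 dB.
L_p = 99 − 36.288 = 62.71 dB.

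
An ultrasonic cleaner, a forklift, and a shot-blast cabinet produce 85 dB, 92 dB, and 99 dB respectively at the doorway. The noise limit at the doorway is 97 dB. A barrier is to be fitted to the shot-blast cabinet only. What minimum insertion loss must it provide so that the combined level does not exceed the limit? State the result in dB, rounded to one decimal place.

4.1 dB

Everything except the shot-blast cabinet sums to 10^(85/10) + 10^(92/10) = 1.901e+09 in linear terms, 92.79 dB.
The limit corresponds to 10^(97/10) = 5.012e+09; subtracting the fixed part leaves 3.111e+09 for the shot-blast cabinet, i.e. 94.93 dB.
So the shot-blast cabinet must be reduced from 99 to 94.93 dB: IL = 4.07 dB.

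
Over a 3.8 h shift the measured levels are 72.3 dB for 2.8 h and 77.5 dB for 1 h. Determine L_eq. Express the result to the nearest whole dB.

The energy average is taken in the linear domain: L_eq = 10·log₁₀[(Σ tᵢ·10^(Lᵢ/10))/T], T = 3.8 h.
Σ tᵢ·10^(Lᵢ/10) = 2.8·10^(72.3/10) + 1·10^(77.5/10) = 1.038e+08.
L_eq = 10·log₁₀(1.038e+08/3.8) = 74.36 dB.

74 dB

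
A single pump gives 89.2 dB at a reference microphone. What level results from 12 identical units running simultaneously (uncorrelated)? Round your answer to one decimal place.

L_total = L₁ + 10·log₁₀ N for N identical incoherent sources.
L_total = 89.2 + 10·log₁₀(12) = 89.2 + 10.792 = 99.99 dB.

100.0 dB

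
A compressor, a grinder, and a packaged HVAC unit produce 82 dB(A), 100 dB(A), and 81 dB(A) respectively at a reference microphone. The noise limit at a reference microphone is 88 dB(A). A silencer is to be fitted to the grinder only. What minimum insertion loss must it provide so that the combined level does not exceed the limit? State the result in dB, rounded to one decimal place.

14.6 dB

The untreated sources together contribute 10^(82/10) + 10^(81/10) = 2.844e+08, i.e. 84.54 dB(A).
The limit corresponds to 10^(88/10) = 6.310e+08; subtracting the fixed part leaves 3.466e+08 for the grinder, i.e. 85.40 dB(A).
Required insertion loss = 100 − 85.40 = 14.60 dB.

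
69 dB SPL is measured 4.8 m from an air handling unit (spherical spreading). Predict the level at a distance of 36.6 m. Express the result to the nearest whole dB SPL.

51 dB SPL

Point-source attenuation: ΔL = 20·log₁₀(r₂/r₁) = 20·log₁₀(36.6/4.8) = 17.645 dB.
L₂ = 69 − 20·log₁₀(36.6/4.8) = 69 − 17.645 = 51.36 dB SPL.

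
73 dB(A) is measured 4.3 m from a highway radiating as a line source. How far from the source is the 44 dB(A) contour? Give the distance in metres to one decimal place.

3415.6 m

The 29.0 dB drop corresponds to a distance ratio of 10^(29.0/10) for a line source.
r₂ = 4.3·10^((73−44)/10) = 4.3·10^(29.0/10) = 3415.61 m.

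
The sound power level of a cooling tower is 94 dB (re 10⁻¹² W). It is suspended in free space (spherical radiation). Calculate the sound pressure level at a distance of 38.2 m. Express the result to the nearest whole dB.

51 dB

Free-field spherical radiation: L_p = L_w − 10·log₁₀(4π·r²), r = 38.2 m.
4π·r² = 1.834e+04 m², 10·log₁₀ of that is 42.633 dB.
L_p = 94 − 42.633 = 51.37 dB.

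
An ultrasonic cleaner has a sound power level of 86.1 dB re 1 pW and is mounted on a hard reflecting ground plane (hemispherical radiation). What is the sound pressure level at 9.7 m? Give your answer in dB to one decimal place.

58.4 dB

Free-field hemispherical radiation: L_p = L_w − 10·log₁₀(2π·r²), r = 9.7 m.
2π·r² = 591.2 m², 10·log₁₀ of that is 27.717 dB.
L_p = 86.1 − 27.717 = 58.38 dB.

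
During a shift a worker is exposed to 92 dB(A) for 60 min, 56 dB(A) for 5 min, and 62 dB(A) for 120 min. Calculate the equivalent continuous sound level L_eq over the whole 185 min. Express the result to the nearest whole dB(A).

L_eq = 10·log₁₀[(1/T)·Σ tᵢ·10^(Lᵢ/10)] with T = 185 min.
Σ tᵢ·10^(Lᵢ/10) = 60·10^(92/10) + 5·10^(56/10) + 120·10^(62/10) = 9.529e+10.
L_eq = 10·log₁₀(9.529e+10/185) = 87.12 dB(A).

87 dB(A)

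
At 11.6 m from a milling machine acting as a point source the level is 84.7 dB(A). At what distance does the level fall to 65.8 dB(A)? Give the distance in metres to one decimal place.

Point-source spreading drops the level by 20·log₁₀(r₂/r₁); inverting, r₂/r₁ = 10^(ΔL/20).
r₂ = 11.6·10^((84.7−65.8)/20) = 11.6·10^(18.9/20) = 102.20 m.

102.2 m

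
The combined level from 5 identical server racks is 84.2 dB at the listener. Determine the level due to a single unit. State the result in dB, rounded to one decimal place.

For N identical incoherent sources L_total = L₁ + 10·log₁₀ N, so L₁ = 84.2 − 10·log₁₀(5) = 84.2 − 6.990.

77.2 dB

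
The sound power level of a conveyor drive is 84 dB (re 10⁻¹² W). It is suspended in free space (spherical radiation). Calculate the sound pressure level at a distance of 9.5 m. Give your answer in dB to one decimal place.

Free-field spherical radiation: L_p = L_w − 10·log₁₀(4π·r²), r = 9.5 m.
4π·r² = 1134 m², 10·log₁₀ of that is 30.547 dB.
L_p = 84 − 30.547 = 53.45 dB.

53.5 dB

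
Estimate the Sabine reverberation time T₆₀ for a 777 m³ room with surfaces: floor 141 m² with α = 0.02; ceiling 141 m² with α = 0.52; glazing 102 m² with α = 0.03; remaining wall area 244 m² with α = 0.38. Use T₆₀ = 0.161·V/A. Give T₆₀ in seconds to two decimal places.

0.73 s

Summing Sᵢαᵢ: 141·0.02 + 141·0.52 + 102·0.03 + 244·0.38 = 171.92 m².
T₆₀ = 0.161·V/A = 0.161·777/171.92 = 0.728 s.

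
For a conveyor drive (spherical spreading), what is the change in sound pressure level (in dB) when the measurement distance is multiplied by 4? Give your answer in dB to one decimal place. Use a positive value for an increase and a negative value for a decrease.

A point source loses 6 dB per doubling of distance; generally ΔL = −20·log₁₀(r₂/r₁).
ΔL = −20·log₁₀(4) = -12.04 dB.

-12.0 dB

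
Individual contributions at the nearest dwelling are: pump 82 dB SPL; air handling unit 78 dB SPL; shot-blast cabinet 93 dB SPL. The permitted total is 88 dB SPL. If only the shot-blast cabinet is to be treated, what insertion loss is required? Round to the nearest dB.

7 dB

Fixed contribution from the other sources: Σ 10^(L/10) = 10^(82/10) + 10^(78/10) = 2.216e+08 (83.46 dB SPL).
To meet 88 dB SPL overall, the treated shot-blast cabinet may contribute at most 10^(88/10) − 2.216e+08 = 4.094e+08, i.e. 86.12 dB SPL.
Required insertion loss = 93 − 86.12 = 6.88 dB.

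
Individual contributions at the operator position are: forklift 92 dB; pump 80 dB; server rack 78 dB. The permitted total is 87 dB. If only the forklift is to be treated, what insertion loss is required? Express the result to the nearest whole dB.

Everything except the forklift sums to 10^(80/10) + 10^(78/10) = 1.631e+08 in linear terms, 82.12 dB.
The limit corresponds to 10^(87/10) = 5.012e+08; subtracting the fixed part leaves 3.381e+08 for the forklift, i.e. 85.29 dB.
So the forklift must be reduced from 92 to 85.29 dB: IL = 6.71 dB.

7 dB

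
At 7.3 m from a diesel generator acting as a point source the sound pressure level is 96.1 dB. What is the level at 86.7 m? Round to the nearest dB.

For a point source, L₂ = L₁ − 20·log₁₀(r₂/r₁).
L₂ = 96.1 − 20·log₁₀(86.7/7.3) = 96.1 − 21.494 = 74.61 dB.

75 dB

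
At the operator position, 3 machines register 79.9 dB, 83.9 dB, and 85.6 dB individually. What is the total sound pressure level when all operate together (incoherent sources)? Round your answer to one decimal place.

Incoherent sources combine by intensity addition: L_total = 10·log₁₀(Σ 10^(L_i/10)).
Σ 10^(L/10) = 10^(79.9/10) + 10^(83.9/10) + 10^(85.6/10) = 7.063e+08.
L_total = 10·log₁₀(7.063e+08) = 88.49 dB.

88.5 dB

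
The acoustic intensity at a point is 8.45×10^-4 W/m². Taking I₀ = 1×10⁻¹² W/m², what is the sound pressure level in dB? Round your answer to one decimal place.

89.3 dB

Dividing by I₀ shifts the exponent by 12: I/I₀ = 8.45×10^8.
L = 10·(0.9269 + 8) = 89.27 dB.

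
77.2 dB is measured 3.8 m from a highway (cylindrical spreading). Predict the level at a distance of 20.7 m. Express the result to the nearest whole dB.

70 dB

Cylindrical spreading from a line source gives a 10·log₁₀(r₂/r₁) drop.
L₂ = 77.2 − 10·log₁₀(20.7/3.8) = 77.2 − 7.362 = 69.84 dB.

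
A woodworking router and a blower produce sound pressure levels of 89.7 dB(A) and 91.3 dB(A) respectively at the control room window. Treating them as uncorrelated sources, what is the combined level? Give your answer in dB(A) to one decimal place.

Incoherent sources combine by intensity addition: L_total = 10·log₁₀(Σ 10^(L_i/10)).
Σ 10^(L/10) = 10^(89.7/10) + 10^(91.3/10) = 2.282e+09.
L_total = 10·log₁₀(2.282e+09) = 93.58 dB(A).

93.6 dB(A)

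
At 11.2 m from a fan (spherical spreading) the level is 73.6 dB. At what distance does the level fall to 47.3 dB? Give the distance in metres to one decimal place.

For a point source L₁ − L₂ = 20·log₁₀(r₂/r₁), so r₂ = r₁·10^((L₁−L₂)/20).
r₂ = 11.2·10^((73.6−47.3)/20) = 11.2·10^(26.3/20) = 231.32 m.

231.3 m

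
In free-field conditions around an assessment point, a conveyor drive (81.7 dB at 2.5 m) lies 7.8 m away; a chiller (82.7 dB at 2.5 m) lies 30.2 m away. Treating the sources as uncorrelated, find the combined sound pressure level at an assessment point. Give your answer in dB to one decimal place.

72.2 dB

First find each source's level at the receiver (point-source: −20·log₁₀(r/r_ref)), then combine on an intensity basis.
conveyor drive: 81.7 − 20·log₁₀(7.8/2.5) = 81.7 − 9.88 = 71.82 dB.
chiller: 82.7 − 20·log₁₀(30.2/2.5) = 82.7 − 21.64 = 61.06 dB.
Σ 10^(L/10) = 1.647e+07 → L_total = 10·log₁₀(1.647e+07) = 72.17 dB.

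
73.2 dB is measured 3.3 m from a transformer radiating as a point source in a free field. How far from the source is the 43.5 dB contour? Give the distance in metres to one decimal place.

100.8 m

For a point source L₁ − L₂ = 20·log₁₀(r₂/r₁), so r₂ = r₁·10^((L₁−L₂)/20).
r₂ = 3.3·10^((73.2−43.5)/20) = 3.3·10^(29.7/20) = 100.81 m.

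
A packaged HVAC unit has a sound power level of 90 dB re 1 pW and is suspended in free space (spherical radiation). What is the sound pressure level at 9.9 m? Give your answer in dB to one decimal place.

59.1 dB

Free-field spherical radiation: L_p = L_w − 10·log₁₀(4π·r²), r = 9.9 m.
4π·r² = 1232 m², 10·log₁₀ of that is 30.905 dB.
L_p = 90 − 30.905 = 59.10 dB.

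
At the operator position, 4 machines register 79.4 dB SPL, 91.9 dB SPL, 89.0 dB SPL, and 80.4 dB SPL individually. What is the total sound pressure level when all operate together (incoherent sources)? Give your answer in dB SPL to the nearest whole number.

For uncorrelated sources the intensities add, so convert each level to linear form, sum, and take 10·log₁₀ of the total.
Σ 10^(L/10) = 10^(79.4/10) + 10^(91.9/10) + 10^(89.0/10) + 10^(80.4/10) = 2.540e+09.
L_total = 10·log₁₀(2.540e+09) = 94.05 dB SPL.

94 dB SPL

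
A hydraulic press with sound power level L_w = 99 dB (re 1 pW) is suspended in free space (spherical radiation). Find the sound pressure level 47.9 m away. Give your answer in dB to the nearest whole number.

54 dB

Free-field spherical radiation: L_p = L_w − 10·log₁₀(4π·r²), r = 47.9 m.
4π·r² = 2.883e+04 m², 10·log₁₀ of that is 44.599 dB.
L_p = 99 − 44.599 = 54.40 dB.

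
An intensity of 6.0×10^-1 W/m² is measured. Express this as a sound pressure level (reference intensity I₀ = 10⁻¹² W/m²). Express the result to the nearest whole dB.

L = 10·log₁₀(I/I₀) = 10·log₁₀(6.0×10^-1/10⁻¹²) = 10·log₁₀(6.0×10^11).
L = 10·(0.7782 + 11) = 117.78 dB.

118 dB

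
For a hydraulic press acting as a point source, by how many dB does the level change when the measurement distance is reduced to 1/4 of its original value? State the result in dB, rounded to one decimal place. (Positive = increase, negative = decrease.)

+12.0 dB

A point source loses 6 dB per doubling of distance; generally ΔL = −20·log₁₀(r₂/r₁).
ΔL = −20·log₁₀(0.25) = +12.04 dB.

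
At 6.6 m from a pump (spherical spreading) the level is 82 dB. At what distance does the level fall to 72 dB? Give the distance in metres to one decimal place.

Point-source spreading drops the level by 20·log₁₀(r₂/r₁); inverting, r₂/r₁ = 10^(ΔL/20).
r₂ = 6.6·10^((82−72)/20) = 6.6·10^(10.0/20) = 20.87 m.

20.9 m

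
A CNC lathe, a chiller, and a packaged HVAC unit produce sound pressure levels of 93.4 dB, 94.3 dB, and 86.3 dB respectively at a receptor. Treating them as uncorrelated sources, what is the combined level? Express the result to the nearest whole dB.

97 dB

For uncorrelated sources the intensities add, so convert each level to linear form, sum, and take 10·log₁₀ of the total.
Σ 10^(L/10) = 10^(93.4/10) + 10^(94.3/10) + 10^(86.3/10) = 5.306e+09.
L_total = 10·log₁₀(5.306e+09) = 97.25 dB.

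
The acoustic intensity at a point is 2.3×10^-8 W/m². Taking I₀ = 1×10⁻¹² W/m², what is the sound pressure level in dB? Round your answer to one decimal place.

43.6 dB

I/I₀ = 2.3×10^-8/10⁻¹² = 2.3×10^4, and L = 10·log₁₀(I/I₀).
L = 10·(0.3617 + 4) = 43.62 dB.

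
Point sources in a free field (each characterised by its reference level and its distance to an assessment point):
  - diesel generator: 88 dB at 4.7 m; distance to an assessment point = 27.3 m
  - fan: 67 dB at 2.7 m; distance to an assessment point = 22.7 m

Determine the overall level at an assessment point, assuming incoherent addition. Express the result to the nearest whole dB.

73 dB

First find each source's level at the receiver (point-source: −20·log₁₀(r/r_ref)), then combine on an intensity basis.
diesel generator: 88 − 20·log₁₀(27.3/4.7) = 88 − 15.28 = 72.72 dB.
fan: 67 − 20·log₁₀(22.7/2.7) = 67 − 18.49 = 48.51 dB.
Σ 10^(L/10) = 1.877e+07 → L_total = 10·log₁₀(1.877e+07) = 72.74 dB.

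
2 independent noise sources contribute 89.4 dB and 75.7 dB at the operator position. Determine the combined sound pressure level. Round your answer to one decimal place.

For uncorrelated sources the intensities add, so convert each level to linear form, sum, and take 10·log₁₀ of the total.
Σ 10^(L/10) = 10^(89.4/10) + 10^(75.7/10) = 9.081e+08.
L_total = 10·log₁₀(9.081e+08) = 89.58 dB.

89.6 dB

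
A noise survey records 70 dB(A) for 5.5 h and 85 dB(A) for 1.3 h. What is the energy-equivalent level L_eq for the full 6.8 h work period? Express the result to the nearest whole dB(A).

78 dB(A)

Weight each interval's intensity by its duration and average over T = 6.8 h:
Σ tᵢ·10^(Lᵢ/10) = 5.5·10^(70/10) + 1.3·10^(85/10) = 4.661e+08.
L_eq = 10·log₁₀(4.661e+08/6.8) = 78.36 dB(A).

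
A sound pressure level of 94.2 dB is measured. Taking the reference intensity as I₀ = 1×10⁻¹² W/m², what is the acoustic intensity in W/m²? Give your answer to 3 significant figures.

0.00263 W/m²

I = I₀·10^(L/10) = 10⁻¹² × 10^(94.2/10) = 10^(-2.580).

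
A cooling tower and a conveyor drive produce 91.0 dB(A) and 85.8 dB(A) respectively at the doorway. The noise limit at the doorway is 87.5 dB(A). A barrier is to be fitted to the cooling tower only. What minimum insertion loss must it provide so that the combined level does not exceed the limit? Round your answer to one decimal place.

8.4 dB

The untreated sources together contribute 10^(85.8/10) = 3.802e+08, i.e. 85.80 dB(A).
The limit corresponds to 10^(87.5/10) = 5.623e+08; subtracting the fixed part leaves 1.822e+08 for the cooling tower, i.e. 82.60 dB(A).
So the cooling tower must be reduced from 91.0 to 82.60 dB(A): IL = 8.40 dB.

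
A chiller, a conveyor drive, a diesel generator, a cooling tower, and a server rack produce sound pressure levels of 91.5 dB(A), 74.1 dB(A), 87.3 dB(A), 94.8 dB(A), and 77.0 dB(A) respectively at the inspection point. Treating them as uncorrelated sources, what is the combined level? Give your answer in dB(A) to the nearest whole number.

97 dB(A)

For uncorrelated sources the intensities add, so convert each level to linear form, sum, and take 10·log₁₀ of the total.
Σ 10^(L/10) = 10^(91.5/10) + 10^(74.1/10) + 10^(87.3/10) + 10^(94.8/10) + 10^(77.0/10) = 5.045e+09.
L_total = 10·log₁₀(5.045e+09) = 97.03 dB(A).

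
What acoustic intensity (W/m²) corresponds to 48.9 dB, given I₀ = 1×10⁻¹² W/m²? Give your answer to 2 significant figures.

7.8e-08 W/m²

L = 10·log₁₀(I/I₀) ⇒ I = I₀·10^(L/10) = 10⁻¹² × 10^4.89.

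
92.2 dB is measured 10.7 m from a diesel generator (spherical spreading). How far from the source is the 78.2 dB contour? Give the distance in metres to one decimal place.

The 14.0 dB drop corresponds to a distance ratio of 10^(14.0/20) for a point source.
r₂ = 10.7·10^((92.2−78.2)/20) = 10.7·10^(14.0/20) = 53.63 m.

53.6 m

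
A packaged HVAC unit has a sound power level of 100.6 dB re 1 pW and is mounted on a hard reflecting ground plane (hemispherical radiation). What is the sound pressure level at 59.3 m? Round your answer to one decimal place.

57.2 dB

Free-field hemispherical radiation: L_p = L_w − 10·log₁₀(2π·r²), r = 59.3 m.
2π·r² = 2.209e+04 m², 10·log₁₀ of that is 43.443 dB.
L_p = 100.6 − 43.443 = 57.16 dB.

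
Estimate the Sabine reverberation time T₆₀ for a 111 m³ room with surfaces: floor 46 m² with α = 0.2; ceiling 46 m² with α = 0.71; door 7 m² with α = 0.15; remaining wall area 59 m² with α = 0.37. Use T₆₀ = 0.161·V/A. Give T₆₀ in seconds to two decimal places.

0.28 s

Total absorption A = 46·0.2 + 46·0.71 + 7·0.15 + 59·0.37 = 64.74 m² sabins.
T₆₀ = 0.161·V/A = 0.161·111/64.74 = 0.276 s.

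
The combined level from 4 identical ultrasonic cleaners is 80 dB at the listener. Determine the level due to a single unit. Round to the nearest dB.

Dividing the total intensity by 4 lowers the level by 10·log₁₀ 4 = 6.021 dB: L₁ = 80 − 6.021.

74 dB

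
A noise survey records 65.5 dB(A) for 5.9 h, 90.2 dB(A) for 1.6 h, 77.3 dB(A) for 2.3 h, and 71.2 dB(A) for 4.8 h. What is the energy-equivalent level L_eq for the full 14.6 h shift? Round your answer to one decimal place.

Weight each interval's intensity by its duration and average over T = 14.6 h:
Σ tᵢ·10^(Lᵢ/10) = 5.9·10^(65.5/10) + 1.6·10^(90.2/10) + 2.3·10^(77.3/10) + 4.8·10^(71.2/10) = 1.883e+09.
L_eq = 10·log₁₀(1.883e+09/14.6) = 81.11 dB(A).

81.1 dB(A)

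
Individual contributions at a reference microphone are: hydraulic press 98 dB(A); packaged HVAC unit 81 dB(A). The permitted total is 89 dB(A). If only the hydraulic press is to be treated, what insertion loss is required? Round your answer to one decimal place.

Everything except the hydraulic press sums to 10^(81/10) = 1.259e+08 in linear terms, 81.00 dB(A).
The limit corresponds to 10^(89/10) = 7.943e+08; subtracting the fixed part leaves 6.684e+08 for the hydraulic press, i.e. 88.25 dB(A).
So the hydraulic press must be reduced from 98 to 88.25 dB(A): IL = 9.75 dB.

9.7 dB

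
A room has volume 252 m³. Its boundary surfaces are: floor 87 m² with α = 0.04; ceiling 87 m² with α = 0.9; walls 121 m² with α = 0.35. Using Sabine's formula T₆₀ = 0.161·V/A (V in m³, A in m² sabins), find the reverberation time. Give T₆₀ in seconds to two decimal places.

Summing Sᵢαᵢ: 87·0.04 + 87·0.9 + 121·0.35 = 124.13 m².
T₆₀ = 0.161·V/A = 0.161·252/124.13 = 0.327 s.

0.33 s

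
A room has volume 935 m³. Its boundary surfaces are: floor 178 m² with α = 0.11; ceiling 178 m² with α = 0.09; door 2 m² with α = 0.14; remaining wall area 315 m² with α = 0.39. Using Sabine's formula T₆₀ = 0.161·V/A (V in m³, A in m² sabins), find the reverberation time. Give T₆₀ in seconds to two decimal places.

Total absorption A = 178·0.11 + 178·0.09 + 2·0.14 + 315·0.39 = 158.73 m² sabins.
T₆₀ = 0.161 × 935 / 158.73 = 0.948 s.

0.95 s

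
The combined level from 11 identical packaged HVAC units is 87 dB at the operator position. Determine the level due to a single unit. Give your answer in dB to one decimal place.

76.6 dB

For N identical incoherent sources L_total = L₁ + 10·log₁₀ N, so L₁ = 87 − 10·log₁₀(11) = 87 − 10.414.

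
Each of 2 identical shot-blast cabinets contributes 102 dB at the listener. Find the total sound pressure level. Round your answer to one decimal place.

L_total = L₁ + 10·log₁₀ N for N identical incoherent sources.
L_total = 102 + 10·log₁₀(2) = 102 + 3.010 = 105.01 dB.

105.0 dB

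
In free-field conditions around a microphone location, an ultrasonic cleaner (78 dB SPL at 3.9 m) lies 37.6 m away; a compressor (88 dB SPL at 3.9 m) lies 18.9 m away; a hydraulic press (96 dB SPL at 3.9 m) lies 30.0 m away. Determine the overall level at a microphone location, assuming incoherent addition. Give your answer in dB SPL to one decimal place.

Propagate each source to the receiver with L = L_ref − 20·log₁₀(r/r_ref), then add intensities.
ultrasonic cleaner: 78 − 20·log₁₀(37.6/3.9) = 78 − 19.68 = 58.32 dB SPL.
compressor: 88 − 20·log₁₀(18.9/3.9) = 88 − 13.71 = 74.29 dB SPL.
hydraulic press: 96 − 20·log₁₀(30.0/3.9) = 96 − 17.72 = 78.28 dB SPL.
Σ 10^(L/10) = 9.483e+07 → L_total = 10·log₁₀(9.483e+07) = 79.77 dB SPL.

79.8 dB SPL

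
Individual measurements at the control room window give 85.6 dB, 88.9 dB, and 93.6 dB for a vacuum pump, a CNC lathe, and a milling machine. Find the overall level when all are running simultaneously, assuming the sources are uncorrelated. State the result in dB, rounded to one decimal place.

Incoherent sources combine by intensity addition: L_total = 10·log₁₀(Σ 10^(L_i/10)).
Σ 10^(L/10) = 10^(85.6/10) + 10^(88.9/10) + 10^(93.6/10) = 3.430e+09.
L_total = 10·log₁₀(3.430e+09) = 95.35 dB.

95.4 dB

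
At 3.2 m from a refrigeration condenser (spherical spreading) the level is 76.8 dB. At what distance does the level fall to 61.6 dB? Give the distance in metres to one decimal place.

18.4 m

For a point source L₁ − L₂ = 20·log₁₀(r₂/r₁), so r₂ = r₁·10^((L₁−L₂)/20).
r₂ = 3.2·10^((76.8−61.6)/20) = 3.2·10^(15.2/20) = 18.41 m.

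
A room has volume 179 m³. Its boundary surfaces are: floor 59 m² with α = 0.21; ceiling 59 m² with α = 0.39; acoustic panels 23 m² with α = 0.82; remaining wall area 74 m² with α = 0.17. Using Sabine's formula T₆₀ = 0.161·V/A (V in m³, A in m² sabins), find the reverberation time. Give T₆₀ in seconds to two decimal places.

0.43 s

A = Σ Sᵢαᵢ = 59·0.21 + 59·0.39 + 23·0.82 + 74·0.17 = 66.84 m².
T₆₀ = 0.161·V/A = 0.161·179/66.84 = 0.431 s.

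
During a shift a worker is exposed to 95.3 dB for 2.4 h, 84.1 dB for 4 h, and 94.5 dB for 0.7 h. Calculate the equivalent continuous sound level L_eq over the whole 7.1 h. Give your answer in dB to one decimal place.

92.0 dB

Weight each interval's intensity by its duration and average over T = 7.1 h:
Σ tᵢ·10^(Lᵢ/10) = 2.4·10^(95.3/10) + 4·10^(84.1/10) + 0.7·10^(94.5/10) = 1.113e+10.
L_eq = 10·log₁₀(1.113e+10/7.1) = 91.95 dB.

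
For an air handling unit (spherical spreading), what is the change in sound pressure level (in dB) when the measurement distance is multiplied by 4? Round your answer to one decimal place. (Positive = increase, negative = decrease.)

-12.0 dB

A point source loses 6 dB per doubling of distance; generally ΔL = −20·log₁₀(r₂/r₁).
ΔL = −20·log₁₀(4) = -12.04 dB.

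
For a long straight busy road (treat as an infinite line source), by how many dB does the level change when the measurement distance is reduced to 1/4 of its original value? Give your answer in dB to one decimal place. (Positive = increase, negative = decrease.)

A line source loses 3 dB per doubling of distance; generally ΔL = −10·log₁₀(r₂/r₁).
ΔL = −10·log₁₀(0.25) = +6.02 dB.

+6.0 dB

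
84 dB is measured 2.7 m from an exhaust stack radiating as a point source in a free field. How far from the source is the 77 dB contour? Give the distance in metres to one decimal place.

The 7.0 dB drop corresponds to a distance ratio of 10^(7.0/20) for a point source.
r₂ = 2.7·10^((84−77)/20) = 2.7·10^(7.0/20) = 6.04 m.

6.0 m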